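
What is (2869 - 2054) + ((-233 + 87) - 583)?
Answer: 86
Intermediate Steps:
(2869 - 2054) + ((-233 + 87) - 583) = 815 + (-146 - 583) = 815 - 729 = 86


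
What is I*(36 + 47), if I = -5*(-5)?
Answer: 2075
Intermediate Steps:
I = 25
I*(36 + 47) = 25*(36 + 47) = 25*83 = 2075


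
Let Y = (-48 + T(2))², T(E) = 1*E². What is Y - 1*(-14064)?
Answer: 16000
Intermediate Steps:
T(E) = E²
Y = 1936 (Y = (-48 + 2²)² = (-48 + 4)² = (-44)² = 1936)
Y - 1*(-14064) = 1936 - 1*(-14064) = 1936 + 14064 = 16000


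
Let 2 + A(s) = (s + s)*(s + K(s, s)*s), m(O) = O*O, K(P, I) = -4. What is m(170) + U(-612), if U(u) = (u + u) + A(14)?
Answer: 26498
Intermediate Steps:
m(O) = O**2
A(s) = -2 - 6*s**2 (A(s) = -2 + (s + s)*(s - 4*s) = -2 + (2*s)*(-3*s) = -2 - 6*s**2)
U(u) = -1178 + 2*u (U(u) = (u + u) + (-2 - 6*14**2) = 2*u + (-2 - 6*196) = 2*u + (-2 - 1176) = 2*u - 1178 = -1178 + 2*u)
m(170) + U(-612) = 170**2 + (-1178 + 2*(-612)) = 28900 + (-1178 - 1224) = 28900 - 2402 = 26498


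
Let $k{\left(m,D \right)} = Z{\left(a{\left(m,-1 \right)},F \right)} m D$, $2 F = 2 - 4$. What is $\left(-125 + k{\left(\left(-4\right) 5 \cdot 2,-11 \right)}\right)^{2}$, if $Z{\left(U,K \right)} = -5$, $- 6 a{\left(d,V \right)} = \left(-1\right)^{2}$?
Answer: $5405625$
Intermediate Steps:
$a{\left(d,V \right)} = - \frac{1}{6}$ ($a{\left(d,V \right)} = - \frac{\left(-1\right)^{2}}{6} = \left(- \frac{1}{6}\right) 1 = - \frac{1}{6}$)
$F = -1$ ($F = \frac{2 - 4}{2} = \frac{1}{2} \left(-2\right) = -1$)
$k{\left(m,D \right)} = - 5 D m$ ($k{\left(m,D \right)} = - 5 m D = - 5 D m$)
$\left(-125 + k{\left(\left(-4\right) 5 \cdot 2,-11 \right)}\right)^{2} = \left(-125 - - 55 \left(-4\right) 5 \cdot 2\right)^{2} = \left(-125 - - 55 \left(\left(-20\right) 2\right)\right)^{2} = \left(-125 - \left(-55\right) \left(-40\right)\right)^{2} = \left(-125 - 2200\right)^{2} = \left(-2325\right)^{2} = 5405625$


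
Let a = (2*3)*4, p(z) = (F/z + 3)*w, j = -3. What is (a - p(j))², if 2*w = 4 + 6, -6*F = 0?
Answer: 81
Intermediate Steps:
F = 0 (F = -⅙*0 = 0)
w = 5 (w = (4 + 6)/2 = (½)*10 = 5)
p(z) = 15 (p(z) = (0/z + 3)*5 = (0 + 3)*5 = 3*5 = 15)
a = 24 (a = 6*4 = 24)
(a - p(j))² = (24 - 1*15)² = (24 - 15)² = 9² = 81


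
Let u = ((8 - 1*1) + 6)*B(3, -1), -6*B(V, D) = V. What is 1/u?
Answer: -2/13 ≈ -0.15385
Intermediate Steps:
B(V, D) = -V/6
u = -13/2 (u = ((8 - 1*1) + 6)*(-⅙*3) = ((8 - 1) + 6)*(-½) = (7 + 6)*(-½) = 13*(-½) = -13/2 ≈ -6.5000)
1/u = 1/(-13/2) = -2/13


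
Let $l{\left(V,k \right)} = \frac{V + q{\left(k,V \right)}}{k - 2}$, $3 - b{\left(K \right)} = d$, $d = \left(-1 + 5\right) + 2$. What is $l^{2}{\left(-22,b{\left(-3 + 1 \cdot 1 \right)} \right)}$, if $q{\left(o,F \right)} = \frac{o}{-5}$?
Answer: $\frac{11449}{625} \approx 18.318$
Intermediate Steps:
$q{\left(o,F \right)} = - \frac{o}{5}$ ($q{\left(o,F \right)} = o \left(- \frac{1}{5}\right) = - \frac{o}{5}$)
$d = 6$ ($d = 4 + 2 = 6$)
$b{\left(K \right)} = -3$ ($b{\left(K \right)} = 3 - 6 = -3$)
$l{\left(V,k \right)} = \frac{V - \frac{k}{5}}{-2 + k}$ ($l{\left(V,k \right)} = \frac{V - \frac{k}{5}}{k - 2} = \frac{V - \frac{k}{5}}{-2 + k}$)
$l^{2}{\left(-22,b{\left(-3 + 1 \cdot 1 \right)} \right)} = \left(\frac{-22 - - \frac{3}{5}}{-2 - 3}\right)^{2} = \left(\frac{-22 + \frac{3}{5}}{-5}\right)^{2} = \left(\left(- \frac{1}{5}\right) \left(- \frac{107}{5}\right)\right)^{2} = \left(\frac{107}{25}\right)^{2} = \frac{11449}{625}$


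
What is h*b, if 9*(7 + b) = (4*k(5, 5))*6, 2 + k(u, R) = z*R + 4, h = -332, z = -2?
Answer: 28220/3 ≈ 9406.7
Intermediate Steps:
k(u, R) = 2 - 2*R (k(u, R) = -2 + (-2*R + 4) = -2 + (4 - 2*R) = 2 - 2*R)
b = -85/3 (b = -7 + ((4*(2 - 2*5))*6)/9 = -7 + ((4*(2 - 10))*6)/9 = -7 + ((4*(-8))*6)/9 = -7 + (-32*6)/9 = -7 + (⅑)*(-192) = -7 - 64/3 = -85/3 ≈ -28.333)
h*b = -332*(-85/3) = 28220/3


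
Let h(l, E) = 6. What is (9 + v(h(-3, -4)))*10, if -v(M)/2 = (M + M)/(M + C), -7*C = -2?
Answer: 570/11 ≈ 51.818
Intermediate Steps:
C = 2/7 (C = -1/7*(-2) = 2/7 ≈ 0.28571)
v(M) = -4*M/(2/7 + M) (v(M) = -2*(M + M)/(M + 2/7) = -2*2*M/(2/7 + M) = -4*M/(2/7 + M))
(9 + v(h(-3, -4)))*10 = (9 - 28*6/(2 + 7*6))*10 = (9 - 28*6/(2 + 42))*10 = (9 - 28*6/44)*10 = (9 - 28*6*1/44)*10 = (9 - 42/11)*10 = (57/11)*10 = 570/11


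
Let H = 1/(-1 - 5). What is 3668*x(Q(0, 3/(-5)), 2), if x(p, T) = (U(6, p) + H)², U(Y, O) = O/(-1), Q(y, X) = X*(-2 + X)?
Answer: 61513277/5625 ≈ 10936.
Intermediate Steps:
H = -⅙ (H = 1/(-6) = -⅙ ≈ -0.16667)
U(Y, O) = -O (U(Y, O) = O*(-1) = -O)
x(p, T) = (-⅙ - p)² (x(p, T) = (-p - ⅙)² = (-⅙ - p)²)
3668*x(Q(0, 3/(-5)), 2) = 3668*((1 + 6*((3/(-5))*(-2 + 3/(-5))))²/36) = 3668*((1 + 6*((3*(-⅕))*(-2 + 3*(-⅕))))²/36) = 3668*((1 + 6*(-3*(-2 - ⅗)/5))²/36) = 3668*((1 + 6*(-⅗*(-13/5)))²/36) = 3668*((1 + 6*(39/25))²/36) = 3668*((1 + 234/25)²/36) = 3668*((259/25)²/36) = 3668*((1/36)*(67081/625)) = 3668*(67081/22500) = 61513277/5625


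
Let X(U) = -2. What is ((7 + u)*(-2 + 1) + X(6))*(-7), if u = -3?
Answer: 42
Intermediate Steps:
((7 + u)*(-2 + 1) + X(6))*(-7) = ((7 - 3)*(-2 + 1) - 2)*(-7) = (4*(-1) - 2)*(-7) = (-4 - 2)*(-7) = -6*(-7) = 42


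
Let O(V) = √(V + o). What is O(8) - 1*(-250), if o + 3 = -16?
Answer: 250 + I*√11 ≈ 250.0 + 3.3166*I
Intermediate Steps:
o = -19 (o = -3 - 16 = -19)
O(V) = √(-19 + V) (O(V) = √(V - 19) = √(-19 + V))
O(8) - 1*(-250) = √(-19 + 8) - 1*(-250) = √(-11) + 250 = I*√11 + 250 = 250 + I*√11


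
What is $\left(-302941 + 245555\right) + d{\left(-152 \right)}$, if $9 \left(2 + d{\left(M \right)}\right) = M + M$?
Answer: $- \frac{516796}{9} \approx -57422.0$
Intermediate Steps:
$d{\left(M \right)} = -2 + \frac{2 M}{9}$ ($d{\left(M \right)} = -2 + \frac{M + M}{9} = -2 + \frac{2 M}{9}$)
$\left(-302941 + 245555\right) + d{\left(-152 \right)} = \left(-302941 + 245555\right) + \left(-2 + \frac{2}{9} \left(-152\right)\right) = -57386 - \frac{322}{9} = - \frac{516796}{9}$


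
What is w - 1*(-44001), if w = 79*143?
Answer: 55298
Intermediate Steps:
w = 11297
w - 1*(-44001) = 11297 - 1*(-44001) = 11297 + 44001 = 55298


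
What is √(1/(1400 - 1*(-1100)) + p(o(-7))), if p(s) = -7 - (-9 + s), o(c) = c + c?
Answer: √40001/50 ≈ 4.0001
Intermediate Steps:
o(c) = 2*c
p(s) = 2 - s (p(s) = -7 + (9 - s) = 2 - s)
√(1/(1400 - 1*(-1100)) + p(o(-7))) = √(1/(1400 - 1*(-1100)) + (2 - 2*(-7))) = √(1/(1400 + 1100) + (2 - 1*(-14))) = √(1/2500 + (2 + 14)) = √(1/2500 + 16) = √(40001/2500) = √40001/50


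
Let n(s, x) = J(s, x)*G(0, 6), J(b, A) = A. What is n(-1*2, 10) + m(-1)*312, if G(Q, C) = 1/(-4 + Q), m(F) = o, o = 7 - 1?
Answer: 3739/2 ≈ 1869.5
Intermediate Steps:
o = 6
m(F) = 6
n(s, x) = -x/4 (n(s, x) = x/(-4 + 0) = x/(-4) = x*(-1/4) = -x/4)
n(-1*2, 10) + m(-1)*312 = -1/4*10 + 6*312 = -5/2 + 1872 = 3739/2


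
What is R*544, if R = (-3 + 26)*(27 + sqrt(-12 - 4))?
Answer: 337824 + 50048*I ≈ 3.3782e+5 + 50048.0*I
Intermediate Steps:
R = 621 + 92*I (R = 23*(27 + sqrt(-16)) = 23*(27 + 4*I) = 621 + 92*I ≈ 621.0 + 92.0*I)
R*544 = (621 + 92*I)*544 = 337824 + 50048*I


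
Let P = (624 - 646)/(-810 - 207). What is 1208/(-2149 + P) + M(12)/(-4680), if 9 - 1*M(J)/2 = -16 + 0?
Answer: -585882403/1022819148 ≈ -0.57281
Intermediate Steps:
P = 22/1017 (P = -22/(-1017) = -22*(-1/1017) = 22/1017 ≈ 0.021632)
M(J) = 50 (M(J) = 18 - 2*(-16 + 0) = 18 - 2*(-16) = 18 + 32 = 50)
1208/(-2149 + P) + M(12)/(-4680) = 1208/(-2149 + 22/1017) + 50/(-4680) = 1208/(-2185511/1017) + 50*(-1/4680) = 1208*(-1017/2185511) - 5/468 = -1228536/2185511 - 5/468 = -585882403/1022819148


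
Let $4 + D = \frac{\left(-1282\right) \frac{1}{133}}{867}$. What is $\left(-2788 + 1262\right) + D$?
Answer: $- \frac{176427112}{115311} \approx -1530.0$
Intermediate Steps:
$D = - \frac{462526}{115311}$ ($D = -4 + \frac{\left(-1282\right) \frac{1}{133}}{867} = -4 + \left(-1282\right) \frac{1}{133} \cdot \frac{1}{867} = -4 - \frac{1282}{115311} = - \frac{462526}{115311} \approx -4.0111$)
$\left(-2788 + 1262\right) + D = \left(-2788 + 1262\right) - \frac{462526}{115311} = -1526 - \frac{462526}{115311} = - \frac{176427112}{115311}$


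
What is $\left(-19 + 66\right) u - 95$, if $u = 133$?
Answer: $6156$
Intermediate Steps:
$\left(-19 + 66\right) u - 95 = \left(-19 + 66\right) 133 - 95 = 47 \cdot 133 - 95 = 6251 - 95 = 6156$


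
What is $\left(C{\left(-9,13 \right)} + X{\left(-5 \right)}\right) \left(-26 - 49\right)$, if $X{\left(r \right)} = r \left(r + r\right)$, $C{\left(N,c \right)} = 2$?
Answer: $-3900$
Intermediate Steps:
$X{\left(r \right)} = 2 r^{2}$ ($X{\left(r \right)} = r 2 r = 2 r^{2}$)
$\left(C{\left(-9,13 \right)} + X{\left(-5 \right)}\right) \left(-26 - 49\right) = \left(2 + 2 \left(-5\right)^{2}\right) \left(-26 - 49\right) = \left(2 + 2 \cdot 25\right) \left(-26 - 49\right) = \left(2 + 50\right) \left(-75\right) = 52 \left(-75\right) = -3900$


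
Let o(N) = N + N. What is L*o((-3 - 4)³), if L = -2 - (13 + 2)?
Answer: 11662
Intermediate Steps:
L = -17 (L = -2 - 1*15 = -2 - 15 = -17)
o(N) = 2*N
L*o((-3 - 4)³) = -34*(-3 - 4)³ = -34*(-7)³ = -34*(-343) = -17*(-686) = 11662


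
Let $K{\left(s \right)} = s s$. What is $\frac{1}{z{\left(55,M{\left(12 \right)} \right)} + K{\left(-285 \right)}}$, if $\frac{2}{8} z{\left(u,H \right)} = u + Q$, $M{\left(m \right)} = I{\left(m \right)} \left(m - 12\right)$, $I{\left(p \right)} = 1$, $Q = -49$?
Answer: $\frac{1}{81249} \approx 1.2308 \cdot 10^{-5}$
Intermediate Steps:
$M{\left(m \right)} = -12 + m$ ($M{\left(m \right)} = 1 \left(m - 12\right) = 1 \left(-12 + m\right) = -12 + m$)
$K{\left(s \right)} = s^{2}$
$z{\left(u,H \right)} = -196 + 4 u$ ($z{\left(u,H \right)} = 4 \left(u - 49\right) = 4 \left(-49 + u\right) = -196 + 4 u$)
$\frac{1}{z{\left(55,M{\left(12 \right)} \right)} + K{\left(-285 \right)}} = \frac{1}{\left(-196 + 4 \cdot 55\right) + \left(-285\right)^{2}} = \frac{1}{\left(-196 + 220\right) + 81225} = \frac{1}{24 + 81225} = \frac{1}{81249}$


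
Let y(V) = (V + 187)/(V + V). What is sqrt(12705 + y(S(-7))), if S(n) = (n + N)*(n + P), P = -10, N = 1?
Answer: sqrt(457431)/6 ≈ 112.72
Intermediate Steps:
S(n) = (1 + n)*(-10 + n) (S(n) = (n + 1)*(n - 10) = (1 + n)*(-10 + n))
y(V) = (187 + V)/(2*V) (y(V) = (187 + V)/((2*V)) = (187 + V)*(1/(2*V)) = (187 + V)/(2*V))
sqrt(12705 + y(S(-7))) = sqrt(12705 + (187 + (-10 + (-7)**2 - 9*(-7)))/(2*(-10 + (-7)**2 - 9*(-7)))) = sqrt(12705 + (187 + (-10 + 49 + 63))/(2*(-10 + 49 + 63))) = sqrt(12705 + (1/2)*(187 + 102)/102) = sqrt(12705 + (1/2)*(1/102)*289) = sqrt(12705 + 17/12) = sqrt(152477/12) = sqrt(457431)/6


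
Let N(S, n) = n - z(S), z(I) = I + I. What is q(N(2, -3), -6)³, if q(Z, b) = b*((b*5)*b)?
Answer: -1259712000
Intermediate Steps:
z(I) = 2*I
N(S, n) = n - 2*S
q(Z, b) = 5*b³ (q(Z, b) = b*((5*b)*b) = b*(5*b²) = 5*b³)
q(N(2, -3), -6)³ = (5*(-6)³)³ = (5*(-216))³ = (-1080)³ = -1259712000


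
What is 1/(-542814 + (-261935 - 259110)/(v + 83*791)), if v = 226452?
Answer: -58421/31711840903 ≈ -1.8422e-6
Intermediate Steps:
1/(-542814 + (-261935 - 259110)/(v + 83*791)) = 1/(-542814 + (-261935 - 259110)/(226452 + 83*791)) = 1/(-542814 - 521045/(226452 + 65653)) = 1/(-542814 - 521045/292105) = 1/(-542814 - 521045*1/292105) = 1/(-542814 - 104209/58421) = 1/(-31711840903/58421) = -58421/31711840903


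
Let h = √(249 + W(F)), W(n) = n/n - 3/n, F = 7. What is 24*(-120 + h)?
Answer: -2880 + 24*√12229/7 ≈ -2500.9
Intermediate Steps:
W(n) = 1 - 3/n
h = √12229/7 (h = √(249 + (-3 + 7)/7) = √(249 + (⅐)*4) = √(249 + 4/7) = √(1747/7) = √12229/7 ≈ 15.798)
24*(-120 + h) = 24*(-120 + √12229/7) = -2880 + 24*√12229/7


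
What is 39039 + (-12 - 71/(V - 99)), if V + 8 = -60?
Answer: 6517580/167 ≈ 39027.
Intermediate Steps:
V = -68 (V = -8 - 60 = -68)
39039 + (-12 - 71/(V - 99)) = 39039 + (-12 - 71/(-68 - 99)) = 39039 + (-12 - 71/(-167)) = 39039 + (-12 - 71*(-1/167)) = 39039 + (-12 + 71/167) = 39039 - 1933/167 = 6517580/167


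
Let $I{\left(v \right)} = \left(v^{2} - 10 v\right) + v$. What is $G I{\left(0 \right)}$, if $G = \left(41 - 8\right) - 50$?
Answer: $0$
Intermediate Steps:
$I{\left(v \right)} = v^{2} - 9 v$
$G = -17$ ($G = 33 - 50 = -17$)
$G I{\left(0 \right)} = - 17 \cdot 0 \left(-9 + 0\right) = - 17 \cdot 0 \left(-9\right) = \left(-17\right) 0 = 0$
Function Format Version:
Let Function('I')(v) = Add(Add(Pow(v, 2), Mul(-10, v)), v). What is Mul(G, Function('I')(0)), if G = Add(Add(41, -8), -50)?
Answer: 0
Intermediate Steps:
Function('I')(v) = Add(Pow(v, 2), Mul(-9, v))
G = -17 (G = Add(33, -50) = -17)
Mul(G, Function('I')(0)) = Mul(-17, Mul(0, Add(-9, 0))) = Mul(-17, Mul(0, -9)) = Mul(-17, 0) = 0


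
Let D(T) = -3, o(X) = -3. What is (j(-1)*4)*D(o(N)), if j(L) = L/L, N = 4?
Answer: -12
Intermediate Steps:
j(L) = 1
(j(-1)*4)*D(o(N)) = (1*4)*(-3) = 4*(-3) = -12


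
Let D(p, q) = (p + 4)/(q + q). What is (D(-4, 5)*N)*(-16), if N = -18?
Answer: 0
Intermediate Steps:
D(p, q) = (4 + p)/(2*q) (D(p, q) = (4 + p)/((2*q)) = (4 + p)*(1/(2*q)) = (4 + p)/(2*q))
(D(-4, 5)*N)*(-16) = (((½)*(4 - 4)/5)*(-18))*(-16) = (((½)*(⅕)*0)*(-18))*(-16) = (0*(-18))*(-16) = 0*(-16) = 0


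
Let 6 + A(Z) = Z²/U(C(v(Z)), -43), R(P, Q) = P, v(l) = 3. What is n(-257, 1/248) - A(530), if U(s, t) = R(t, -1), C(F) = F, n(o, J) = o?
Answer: 270107/43 ≈ 6281.6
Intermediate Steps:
U(s, t) = t
A(Z) = -6 - Z²/43 (A(Z) = -6 + Z²/(-43) = -6 + Z²*(-1/43) = -6 - Z²/43)
n(-257, 1/248) - A(530) = -257 - (-6 - 1/43*530²) = -257 - (-6 - 1/43*280900) = -257 - (-6 - 280900/43) = -257 - 1*(-281158/43) = -257 + 281158/43 = 270107/43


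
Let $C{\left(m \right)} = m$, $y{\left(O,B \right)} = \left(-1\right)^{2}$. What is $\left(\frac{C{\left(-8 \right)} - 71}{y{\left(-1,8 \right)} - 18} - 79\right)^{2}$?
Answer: $\frac{1597696}{289} \approx 5528.4$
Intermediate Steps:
$y{\left(O,B \right)} = 1$
$\left(\frac{C{\left(-8 \right)} - 71}{y{\left(-1,8 \right)} - 18} - 79\right)^{2} = \left(\frac{-8 - 71}{1 - 18} - 79\right)^{2} = \left(- \frac{79}{-17} - 79\right)^{2} = \left(\left(-79\right) \left(- \frac{1}{17}\right) - 79\right)^{2} = \left(\frac{79}{17} - 79\right)^{2} = \left(- \frac{1264}{17}\right)^{2} = \frac{1597696}{289}$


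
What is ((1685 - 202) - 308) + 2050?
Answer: 3225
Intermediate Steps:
((1685 - 202) - 308) + 2050 = (1483 - 308) + 2050 = 1175 + 2050 = 3225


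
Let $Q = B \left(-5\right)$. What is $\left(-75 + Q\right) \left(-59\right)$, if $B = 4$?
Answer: $5605$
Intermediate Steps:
$Q = -20$ ($Q = 4 \left(-5\right) = -20$)
$\left(-75 + Q\right) \left(-59\right) = \left(-75 - 20\right) \left(-59\right) = \left(-95\right) \left(-59\right) = 5605$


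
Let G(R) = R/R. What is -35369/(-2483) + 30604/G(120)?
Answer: 76025101/2483 ≈ 30618.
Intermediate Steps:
G(R) = 1
-35369/(-2483) + 30604/G(120) = -35369/(-2483) + 30604/1 = -35369*(-1/2483) + 30604*1 = 35369/2483 + 30604 = 76025101/2483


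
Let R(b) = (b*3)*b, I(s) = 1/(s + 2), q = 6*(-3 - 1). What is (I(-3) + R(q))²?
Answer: 2982529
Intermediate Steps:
q = -24 (q = 6*(-4) = -24)
I(s) = 1/(2 + s)
R(b) = 3*b² (R(b) = (3*b)*b = 3*b²)
(I(-3) + R(q))² = (1/(2 - 3) + 3*(-24)²)² = (1/(-1) + 3*576)² = (-1 + 1728)² = 1727² = 2982529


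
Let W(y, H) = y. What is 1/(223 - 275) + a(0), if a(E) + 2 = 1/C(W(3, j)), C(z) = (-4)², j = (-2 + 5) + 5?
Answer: -407/208 ≈ -1.9567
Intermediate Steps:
j = 8 (j = 3 + 5 = 8)
C(z) = 16
a(E) = -31/16 (a(E) = -2 + 1/16 = -31/16)
1/(223 - 275) + a(0) = 1/(223 - 275) - 31/16 = 1/(-52) - 31/16 = -1/52 - 31/16 = -407/208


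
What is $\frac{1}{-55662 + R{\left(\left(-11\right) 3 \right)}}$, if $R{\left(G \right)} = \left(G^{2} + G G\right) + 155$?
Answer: $- \frac{1}{53329} \approx -1.8752 \cdot 10^{-5}$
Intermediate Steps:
$R{\left(G \right)} = 155 + 2 G^{2}$ ($R{\left(G \right)} = \left(G^{2} + G^{2}\right) + 155 = 2 G^{2} + 155 = 155 + 2 G^{2}$)
$\frac{1}{-55662 + R{\left(\left(-11\right) 3 \right)}} = \frac{1}{-55662 + \left(155 + 2 \left(\left(-11\right) 3\right)^{2}\right)} = \frac{1}{-55662 + \left(155 + 2 \left(-33\right)^{2}\right)} = \frac{1}{-55662 + \left(155 + 2 \cdot 1089\right)} = \frac{1}{-55662 + \left(155 + 2178\right)} = \frac{1}{-55662 + 2333} = \frac{1}{-53329} = - \frac{1}{53329}$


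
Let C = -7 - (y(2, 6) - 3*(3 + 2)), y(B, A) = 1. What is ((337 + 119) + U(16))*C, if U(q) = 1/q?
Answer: 51079/16 ≈ 3192.4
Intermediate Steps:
C = 7 (C = -7 - (1 - 3*(3 + 2)) = -7 - (1 - 3*5) = -7 - (1 - 15) = -7 - 1*(-14) = -7 + 14 = 7)
((337 + 119) + U(16))*C = ((337 + 119) + 1/16)*7 = (456 + 1/16)*7 = (7297/16)*7 = 51079/16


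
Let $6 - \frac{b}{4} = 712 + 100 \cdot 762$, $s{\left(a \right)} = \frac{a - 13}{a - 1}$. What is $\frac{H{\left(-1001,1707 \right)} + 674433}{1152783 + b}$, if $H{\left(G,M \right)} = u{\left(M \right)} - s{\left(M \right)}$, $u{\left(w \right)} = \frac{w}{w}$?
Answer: $\frac{575291355}{720920627} \approx 0.798$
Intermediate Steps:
$u{\left(w \right)} = 1$
$s{\left(a \right)} = \frac{-13 + a}{-1 + a}$
$H{\left(G,M \right)} = 1 - \frac{-13 + M}{-1 + M}$
$b = -307624$ ($b = 24 - 4 \left(712 + 100 \cdot 762\right) = 24 - 4 \left(712 + 76200\right) = 24 - 307648 = -307624$)
$\frac{H{\left(-1001,1707 \right)} + 674433}{1152783 + b} = \frac{\frac{12}{-1 + 1707} + 674433}{1152783 - 307624} = \frac{\frac{12}{1706} + 674433}{845159} = \left(12 \cdot \frac{1}{1706} + 674433\right) \frac{1}{845159} = \left(\frac{6}{853} + 674433\right) \frac{1}{845159} = \frac{575291355}{853} \cdot \frac{1}{845159} = \frac{575291355}{720920627}$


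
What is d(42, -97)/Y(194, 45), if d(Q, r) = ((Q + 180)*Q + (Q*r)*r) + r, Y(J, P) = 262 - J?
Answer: 404405/68 ≈ 5947.1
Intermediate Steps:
d(Q, r) = r + Q*r**2 + Q*(180 + Q) (d(Q, r) = ((180 + Q)*Q + Q*r**2) + r = (Q*(180 + Q) + Q*r**2) + r = (Q*r**2 + Q*(180 + Q)) + r = r + Q*r**2 + Q*(180 + Q))
d(42, -97)/Y(194, 45) = (-97 + 42**2 + 180*42 + 42*(-97)**2)/(262 - 1*194) = (-97 + 1764 + 7560 + 42*9409)/(262 - 194) = (-97 + 1764 + 7560 + 395178)/68 = 404405*(1/68) = 404405/68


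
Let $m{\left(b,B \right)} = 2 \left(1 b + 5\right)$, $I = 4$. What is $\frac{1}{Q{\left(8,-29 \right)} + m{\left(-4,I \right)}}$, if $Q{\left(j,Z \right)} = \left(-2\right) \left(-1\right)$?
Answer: $\frac{1}{4} \approx 0.25$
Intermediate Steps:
$Q{\left(j,Z \right)} = 2$
$m{\left(b,B \right)} = 10 + 2 b$ ($m{\left(b,B \right)} = 2 \left(b + 5\right) = 2 \left(5 + b\right) = 10 + 2 b$)
$\frac{1}{Q{\left(8,-29 \right)} + m{\left(-4,I \right)}} = \frac{1}{2 + \left(10 + 2 \left(-4\right)\right)} = \frac{1}{2 + \left(10 - 8\right)} = \frac{1}{2 + 2} = \frac{1}{4}$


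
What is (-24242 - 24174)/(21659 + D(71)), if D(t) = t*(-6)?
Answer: -2848/1249 ≈ -2.2802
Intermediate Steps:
D(t) = -6*t
(-24242 - 24174)/(21659 + D(71)) = (-24242 - 24174)/(21659 - 6*71) = -48416/(21659 - 426) = -48416/21233 = -48416*1/21233 = -2848/1249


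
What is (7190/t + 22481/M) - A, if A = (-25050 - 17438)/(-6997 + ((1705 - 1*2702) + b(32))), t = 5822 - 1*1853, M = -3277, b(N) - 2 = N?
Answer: -134414191148/12941380935 ≈ -10.386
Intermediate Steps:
b(N) = 2 + N
t = 3969 (t = 5822 - 1853 = 3969)
A = 5311/995 (A = (-25050 - 17438)/(-6997 + ((1705 - 1*2702) + (2 + 32))) = -42488/(-6997 + ((1705 - 2702) + 34)) = -42488/(-6997 + (-997 + 34)) = -42488/(-6997 - 963) = -42488/(-7960) = -42488*(-1/7960) = 5311/995 ≈ 5.3377)
(7190/t + 22481/M) - A = (7190/3969 + 22481/(-3277)) - 1*5311/995 = (7190*(1/3969) + 22481*(-1/3277)) - 5311/995 = (7190/3969 - 22481/3277) - 5311/995 = -65665459/13006413 - 5311/995 = -134414191148/12941380935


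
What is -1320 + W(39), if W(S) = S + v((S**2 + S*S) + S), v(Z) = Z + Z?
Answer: 4881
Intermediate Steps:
v(Z) = 2*Z
W(S) = 3*S + 4*S**2 (W(S) = S + 2*((S**2 + S*S) + S) = S + 2*((S**2 + S**2) + S) = S + 2*(2*S**2 + S) = S + 2*(S + 2*S**2) = S + (2*S + 4*S**2) = 3*S + 4*S**2)
-1320 + W(39) = -1320 + 39*(3 + 4*39) = -1320 + 39*(3 + 156) = -1320 + 39*159 = -1320 + 6201 = 4881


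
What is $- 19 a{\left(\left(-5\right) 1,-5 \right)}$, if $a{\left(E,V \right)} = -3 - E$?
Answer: $-38$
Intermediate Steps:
$- 19 a{\left(\left(-5\right) 1,-5 \right)} = - 19 \left(-3 - \left(-5\right) 1\right) = - 19 \left(-3 - -5\right) = - 19 \left(-3 + 5\right) = \left(-19\right) 2 = -38$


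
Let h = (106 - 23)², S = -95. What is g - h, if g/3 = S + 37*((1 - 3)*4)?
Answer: -8062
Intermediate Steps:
g = -1173 (g = 3*(-95 + 37*((1 - 3)*4)) = 3*(-95 + 37*(-2*4)) = 3*(-95 + 37*(-8)) = 3*(-95 - 296) = 3*(-391) = -1173)
h = 6889 (h = 83² = 6889)
g - h = -1173 - 1*6889 = -1173 - 6889 = -8062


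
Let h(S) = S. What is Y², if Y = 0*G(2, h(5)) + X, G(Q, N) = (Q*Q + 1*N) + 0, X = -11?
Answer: 121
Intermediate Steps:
G(Q, N) = N + Q² (G(Q, N) = (Q² + N) + 0 = (N + Q²) + 0 = N + Q²)
Y = -11 (Y = 0*(5 + 2²) - 11 = 0*(5 + 4) - 11 = 0*9 - 11 = 0 - 11 = -11)
Y² = (-11)² = 121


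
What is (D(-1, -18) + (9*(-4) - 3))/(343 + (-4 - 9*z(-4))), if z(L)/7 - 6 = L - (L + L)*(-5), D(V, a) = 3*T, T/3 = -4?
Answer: -25/911 ≈ -0.027442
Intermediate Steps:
T = -12 (T = 3*(-4) = -12)
D(V, a) = -36 (D(V, a) = 3*(-12) = -36)
z(L) = 42 + 77*L (z(L) = 42 + 7*(L - (L + L)*(-5)) = 42 + 7*(L - 2*L*(-5)) = 42 + 7*(L - (-10)*L) = 42 + 7*(L + 10*L) = 42 + 7*(11*L) = 42 + 77*L)
(D(-1, -18) + (9*(-4) - 3))/(343 + (-4 - 9*z(-4))) = (-36 + (9*(-4) - 3))/(343 + (-4 - 9*(42 + 77*(-4)))) = (-36 + (-36 - 3))/(343 + (-4 - 9*(42 - 308))) = (-36 - 39)/(343 + (-4 - 9*(-266))) = -75/(343 + (-4 + 2394)) = -75/(343 + 2390) = -75/2733 = -75*1/2733 = -25/911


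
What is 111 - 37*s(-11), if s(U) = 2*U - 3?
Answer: 1036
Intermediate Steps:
s(U) = -3 + 2*U
111 - 37*s(-11) = 111 - 37*(-3 + 2*(-11)) = 111 - 37*(-3 - 22) = 111 - 37*(-25) = 111 + 925 = 1036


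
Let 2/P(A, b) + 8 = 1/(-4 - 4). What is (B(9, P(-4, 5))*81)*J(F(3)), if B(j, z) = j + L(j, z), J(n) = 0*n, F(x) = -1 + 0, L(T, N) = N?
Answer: 0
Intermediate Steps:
P(A, b) = -16/65 (P(A, b) = 2/(-8 + 1/(-4 - 4)) = 2/(-8 + 1/(-8)) = 2/(-8 - ⅛) = 2/(-65/8) = 2*(-8/65) = -16/65)
F(x) = -1
J(n) = 0
B(j, z) = j + z
(B(9, P(-4, 5))*81)*J(F(3)) = ((9 - 16/65)*81)*0 = ((569/65)*81)*0 = (46089/65)*0 = 0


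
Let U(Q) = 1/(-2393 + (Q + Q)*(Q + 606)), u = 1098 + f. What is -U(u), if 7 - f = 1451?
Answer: 1/182313 ≈ 5.4851e-6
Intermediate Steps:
f = -1444 (f = 7 - 1*1451 = 7 - 1451 = -1444)
u = -346 (u = 1098 - 1444 = -346)
U(Q) = 1/(-2393 + 2*Q*(606 + Q)) (U(Q) = 1/(-2393 + (2*Q)*(606 + Q)) = 1/(-2393 + 2*Q*(606 + Q)))
-U(u) = -1/(-2393 + 2*(-346)² + 1212*(-346)) = -1/(-2393 + 2*119716 - 419352) = -1/(-2393 + 239432 - 419352) = -1/(-182313) = -1*(-1/182313) = 1/182313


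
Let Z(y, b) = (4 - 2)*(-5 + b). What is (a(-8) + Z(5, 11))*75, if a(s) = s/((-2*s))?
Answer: 1725/2 ≈ 862.50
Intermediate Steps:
Z(y, b) = -10 + 2*b (Z(y, b) = 2*(-5 + b) = -10 + 2*b)
a(s) = -½ (a(s) = s*(-1/(2*s)) = -½)
(a(-8) + Z(5, 11))*75 = (-½ + (-10 + 2*11))*75 = (-½ + (-10 + 22))*75 = (-½ + 12)*75 = (23/2)*75 = 1725/2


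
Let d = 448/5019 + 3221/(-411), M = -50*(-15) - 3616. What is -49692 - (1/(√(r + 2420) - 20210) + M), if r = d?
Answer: -1878697447239064756/40120818545771 + √23275668908541/40120818545771 ≈ -46826.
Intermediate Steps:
M = -2866 (M = 750 - 3616 = -2866)
d = -761051/98229 (d = 448*(1/5019) + 3221*(-1/411) = 64/717 - 3221/411 = -761051/98229 ≈ -7.7477)
r = -761051/98229 ≈ -7.7477
-49692 - (1/(√(r + 2420) - 20210) + M) = -49692 - (1/(√(-761051/98229 + 2420) - 20210) - 2866) = -49692 - (1/(√(236953129/98229) - 20210) - 2866) = -49692 - (1/(√23275668908541/98229 - 20210) - 2866) = -49692 - (1/(-20210 + √23275668908541/98229) - 2866) = -49692 - (-2866 + 1/(-20210 + √23275668908541/98229)) = -49692 + (2866 - 1/(-20210 + √23275668908541/98229)) = -46826 - 1/(-20210 + √23275668908541/98229)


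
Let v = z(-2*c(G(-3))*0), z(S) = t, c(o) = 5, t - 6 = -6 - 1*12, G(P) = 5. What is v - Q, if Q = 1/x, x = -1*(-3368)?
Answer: -40417/3368 ≈ -12.000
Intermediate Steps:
t = -12 (t = 6 + (-6 - 1*12) = 6 + (-6 - 12) = 6 - 18 = -12)
x = 3368
z(S) = -12
Q = 1/3368 ≈ 0.00029691
v = -12
v - Q = -12 - 1*1/3368 = -12 - 1/3368 = -40417/3368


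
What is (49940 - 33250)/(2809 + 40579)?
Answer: 8345/21694 ≈ 0.38467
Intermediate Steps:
(49940 - 33250)/(2809 + 40579) = 16690/43388 = 16690*(1/43388) = 8345/21694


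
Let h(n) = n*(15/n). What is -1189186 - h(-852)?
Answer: -1189201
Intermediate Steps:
h(n) = 15
-1189186 - h(-852) = -1189186 - 1*15 = -1189186 - 15 = -1189201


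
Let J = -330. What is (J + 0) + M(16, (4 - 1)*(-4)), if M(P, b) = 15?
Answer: -315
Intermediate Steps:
(J + 0) + M(16, (4 - 1)*(-4)) = (-330 + 0) + 15 = -330 + 15 = -315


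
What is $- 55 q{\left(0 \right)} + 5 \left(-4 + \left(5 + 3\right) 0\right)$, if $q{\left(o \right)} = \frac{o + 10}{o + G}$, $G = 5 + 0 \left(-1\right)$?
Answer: $-130$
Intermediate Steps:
$G = 5$ ($G = 5 + 0 = 5$)
$q{\left(o \right)} = \frac{10 + o}{5 + o}$ ($q{\left(o \right)} = \frac{o + 10}{o + 5} = \frac{10 + o}{5 + o}$)
$- 55 q{\left(0 \right)} + 5 \left(-4 + \left(5 + 3\right) 0\right) = - 55 \frac{10 + 0}{5 + 0} + 5 \left(-4 + \left(5 + 3\right) 0\right) = - 55 \cdot \frac{1}{5} \cdot 10 + 5 \left(-4 + 8 \cdot 0\right) = - 55 \cdot \frac{1}{5} \cdot 10 + 5 \left(-4 + 0\right) = \left(-55\right) 2 + 5 \left(-4\right) = -110 - 20 = -130$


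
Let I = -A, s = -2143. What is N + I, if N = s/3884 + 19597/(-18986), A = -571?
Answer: 20994832779/36870812 ≈ 569.42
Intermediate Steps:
I = 571 (I = -1*(-571) = 571)
N = -58400873/36870812 (N = -2143/3884 + 19597/(-18986) = -2143*1/3884 + 19597*(-1/18986) = -2143/3884 - 19597/18986 = -58400873/36870812 ≈ -1.5839)
N + I = -58400873/36870812 + 571 = 20994832779/36870812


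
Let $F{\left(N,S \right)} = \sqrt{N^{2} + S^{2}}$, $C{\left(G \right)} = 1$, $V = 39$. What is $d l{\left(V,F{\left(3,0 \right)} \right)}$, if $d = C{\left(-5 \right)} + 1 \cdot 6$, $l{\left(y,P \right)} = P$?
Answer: $21$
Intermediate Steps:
$d = 7$ ($d = 1 + 1 \cdot 6 = 1 + 6 = 7$)
$d l{\left(V,F{\left(3,0 \right)} \right)} = 7 \sqrt{3^{2} + 0^{2}} = 7 \sqrt{9 + 0} = 7 \sqrt{9} = 7 \cdot 3 = 21$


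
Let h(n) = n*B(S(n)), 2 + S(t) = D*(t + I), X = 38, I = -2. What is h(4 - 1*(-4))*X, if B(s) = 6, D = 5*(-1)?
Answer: 1824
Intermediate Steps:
D = -5
S(t) = 8 - 5*t (S(t) = -2 - 5*(t - 2) = -2 - 5*(-2 + t) = -2 + (10 - 5*t) = 8 - 5*t)
h(n) = 6*n (h(n) = n*6 = 6*n)
h(4 - 1*(-4))*X = (6*(4 - 1*(-4)))*38 = (6*(4 + 4))*38 = (6*8)*38 = 48*38 = 1824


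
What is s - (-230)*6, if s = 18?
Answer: 1398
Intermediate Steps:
s - (-230)*6 = 18 - (-230)*6 = 18 - 115*(-12) = 18 + 1380 = 1398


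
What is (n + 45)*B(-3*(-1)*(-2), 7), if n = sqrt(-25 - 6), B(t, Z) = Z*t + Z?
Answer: -1575 - 35*I*sqrt(31) ≈ -1575.0 - 194.87*I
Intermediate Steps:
B(t, Z) = Z + Z*t
n = I*sqrt(31) (n = sqrt(-31) = I*sqrt(31) ≈ 5.5678*I)
(n + 45)*B(-3*(-1)*(-2), 7) = (I*sqrt(31) + 45)*(7*(1 - 3*(-1)*(-2))) = (45 + I*sqrt(31))*(7*(1 + 3*(-2))) = (45 + I*sqrt(31))*(7*(1 - 6)) = (45 + I*sqrt(31))*(7*(-5)) = (45 + I*sqrt(31))*(-35) = -1575 - 35*I*sqrt(31)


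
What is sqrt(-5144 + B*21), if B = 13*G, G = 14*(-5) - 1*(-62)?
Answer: 4*I*sqrt(458) ≈ 85.604*I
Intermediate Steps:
G = -8 (G = -70 + 62 = -8)
B = -104 (B = 13*(-8) = -104)
sqrt(-5144 + B*21) = sqrt(-5144 - 104*21) = sqrt(-5144 - 2184) = sqrt(-7328) = 4*I*sqrt(458)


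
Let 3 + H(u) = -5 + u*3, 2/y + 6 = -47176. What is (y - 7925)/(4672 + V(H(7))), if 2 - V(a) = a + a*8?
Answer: -186958676/107504187 ≈ -1.7391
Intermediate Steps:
y = -1/23591 (y = 2/(-6 - 47176) = 2/(-47182) = 2*(-1/47182) = -1/23591 ≈ -4.2389e-5)
H(u) = -8 + 3*u (H(u) = -3 + (-5 + u*3) = -3 + (-5 + 3*u) = -8 + 3*u)
V(a) = 2 - 9*a (V(a) = 2 - (a + a*8) = 2 - (a + 8*a) = 2 - 9*a)
(y - 7925)/(4672 + V(H(7))) = (-1/23591 - 7925)/(4672 + (2 - 9*(-8 + 3*7))) = -186958676/(23591*(4672 + (2 - 9*(-8 + 21)))) = -186958676/(23591*(4672 + (2 - 9*13))) = -186958676/(23591*(4672 + (2 - 117))) = -186958676/(23591*(4672 - 115)) = -186958676/23591/4557 = -186958676/23591*1/4557 = -186958676/107504187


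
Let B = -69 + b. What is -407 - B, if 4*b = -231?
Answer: -1121/4 ≈ -280.25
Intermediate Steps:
b = -231/4 (b = (1/4)*(-231) = -231/4 ≈ -57.750)
B = -507/4 (B = -69 - 231/4 = -507/4 ≈ -126.75)
-407 - B = -407 - 1*(-507/4) = -407 + 507/4 = -1121/4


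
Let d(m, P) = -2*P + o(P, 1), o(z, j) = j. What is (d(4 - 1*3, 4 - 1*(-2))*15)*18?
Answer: -2970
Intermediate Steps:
d(m, P) = 1 - 2*P (d(m, P) = -2*P + 1 = 1 - 2*P)
(d(4 - 1*3, 4 - 1*(-2))*15)*18 = ((1 - 2*(4 - 1*(-2)))*15)*18 = ((1 - 2*(4 + 2))*15)*18 = ((1 - 2*6)*15)*18 = ((1 - 12)*15)*18 = -11*15*18 = -165*18 = -2970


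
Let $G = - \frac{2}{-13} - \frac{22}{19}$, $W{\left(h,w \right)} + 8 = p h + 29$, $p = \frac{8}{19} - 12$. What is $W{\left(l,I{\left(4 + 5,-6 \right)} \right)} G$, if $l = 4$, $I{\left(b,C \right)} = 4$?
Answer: $\frac{9176}{361} \approx 25.418$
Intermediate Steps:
$p = - \frac{220}{19}$ ($p = 8 \cdot \frac{1}{19} - 12 = \frac{8}{19} - 12 = - \frac{220}{19} \approx -11.579$)
$W{\left(h,w \right)} = 21 - \frac{220 h}{19}$ ($W{\left(h,w \right)} = -8 - \left(-29 + \frac{220 h}{19}\right) = 21 - \frac{220 h}{19}$)
$G = - \frac{248}{247}$ ($G = \left(-2\right) \left(- \frac{1}{13}\right) - \frac{22}{19} = \frac{2}{13} - \frac{22}{19} = - \frac{248}{247} \approx -1.004$)
$W{\left(l,I{\left(4 + 5,-6 \right)} \right)} G = \left(21 - \frac{880}{19}\right) \left(- \frac{248}{247}\right) = \left(- \frac{481}{19}\right) \left(- \frac{248}{247}\right) = \frac{9176}{361}$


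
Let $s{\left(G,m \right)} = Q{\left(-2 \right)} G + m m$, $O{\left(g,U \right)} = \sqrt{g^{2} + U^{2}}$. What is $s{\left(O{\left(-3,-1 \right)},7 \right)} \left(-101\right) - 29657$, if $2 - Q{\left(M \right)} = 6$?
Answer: $-34606 + 404 \sqrt{10} \approx -33328.0$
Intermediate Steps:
$Q{\left(M \right)} = -4$ ($Q{\left(M \right)} = 2 - 6 = -4$)
$O{\left(g,U \right)} = \sqrt{U^{2} + g^{2}}$
$s{\left(G,m \right)} = m^{2} - 4 G$ ($s{\left(G,m \right)} = - 4 G + m m = - 4 G + m^{2} = m^{2} - 4 G$)
$s{\left(O{\left(-3,-1 \right)},7 \right)} \left(-101\right) - 29657 = \left(7^{2} - 4 \sqrt{\left(-1\right)^{2} + \left(-3\right)^{2}}\right) \left(-101\right) - 29657 = \left(49 - 4 \sqrt{1 + 9}\right) \left(-101\right) - 29657 = \left(49 - 4 \sqrt{10}\right) \left(-101\right) - 29657 = \left(-4949 + 404 \sqrt{10}\right) - 29657 = -34606 + 404 \sqrt{10}$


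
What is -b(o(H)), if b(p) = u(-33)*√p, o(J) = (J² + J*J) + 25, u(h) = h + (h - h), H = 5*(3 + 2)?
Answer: 165*√51 ≈ 1178.3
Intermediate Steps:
H = 25 (H = 5*5 = 25)
u(h) = h (u(h) = h + 0 = h)
o(J) = 25 + 2*J² (o(J) = (J² + J²) + 25 = 2*J² + 25 = 25 + 2*J²)
b(p) = -33*√p
-b(o(H)) = -(-33)*√(25 + 2*25²) = -(-33)*√(25 + 2*625) = -(-33)*√(25 + 1250) = -(-33)*√1275 = -(-33)*5*√51 = -(-165)*√51 = 165*√51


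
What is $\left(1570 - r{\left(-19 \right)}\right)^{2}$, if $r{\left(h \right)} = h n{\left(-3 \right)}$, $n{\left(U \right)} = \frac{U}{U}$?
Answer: $2524921$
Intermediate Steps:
$n{\left(U \right)} = 1$
$r{\left(h \right)} = h$ ($r{\left(h \right)} = h 1 = h$)
$\left(1570 - r{\left(-19 \right)}\right)^{2} = \left(1570 - -19\right)^{2} = \left(1570 + 19\right)^{2} = 1589^{2} = 2524921$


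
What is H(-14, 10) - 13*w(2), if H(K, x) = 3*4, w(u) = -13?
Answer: 181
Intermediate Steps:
H(K, x) = 12
H(-14, 10) - 13*w(2) = 12 - 13*(-13) = 12 + 169 = 181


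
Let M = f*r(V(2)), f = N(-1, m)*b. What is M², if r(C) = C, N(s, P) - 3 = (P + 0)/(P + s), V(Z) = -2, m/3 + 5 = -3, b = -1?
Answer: 39204/625 ≈ 62.726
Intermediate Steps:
m = -24 (m = -15 + 3*(-3) = -15 - 9 = -24)
N(s, P) = 3 + P/(P + s) (N(s, P) = 3 + (P + 0)/(P + s) = 3 + P/(P + s))
f = -99/25 (f = ((3*(-1) + 4*(-24))/(-24 - 1))*(-1) = ((-3 - 96)/(-25))*(-1) = -1/25*(-99)*(-1) = (99/25)*(-1) = -99/25 ≈ -3.9600)
M = 198/25 (M = -99/25*(-2) = 198/25 ≈ 7.9200)
M² = (198/25)² = 39204/625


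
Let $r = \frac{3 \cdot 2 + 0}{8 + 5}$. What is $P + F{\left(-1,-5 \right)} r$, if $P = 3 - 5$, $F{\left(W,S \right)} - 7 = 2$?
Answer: $\frac{28}{13} \approx 2.1538$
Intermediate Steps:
$F{\left(W,S \right)} = 9$ ($F{\left(W,S \right)} = 7 + 2 = 9$)
$r = \frac{6}{13}$ ($r = \frac{6 + 0}{13} = 6 \cdot \frac{1}{13} = \frac{6}{13} \approx 0.46154$)
$P = -2$ ($P = 3 - 5 = -2$)
$P + F{\left(-1,-5 \right)} r = -2 + 9 \cdot \frac{6}{13} = -2 + \frac{54}{13} = \frac{28}{13}$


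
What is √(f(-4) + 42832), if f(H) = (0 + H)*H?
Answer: 4*√2678 ≈ 207.00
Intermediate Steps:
f(H) = H² (f(H) = H*H = H²)
√(f(-4) + 42832) = √((-4)² + 42832) = √(16 + 42832) = √42848 = 4*√2678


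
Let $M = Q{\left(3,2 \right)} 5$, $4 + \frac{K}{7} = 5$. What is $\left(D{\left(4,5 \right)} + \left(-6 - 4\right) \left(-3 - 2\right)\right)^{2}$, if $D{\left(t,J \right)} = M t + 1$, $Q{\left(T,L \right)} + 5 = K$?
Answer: $8281$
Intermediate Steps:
$K = 7$ ($K = -28 + 7 \cdot 5 = -28 + 35 = 7$)
$Q{\left(T,L \right)} = 2$ ($Q{\left(T,L \right)} = -5 + 7 = 2$)
$M = 10$ ($M = 2 \cdot 5 = 10$)
$D{\left(t,J \right)} = 1 + 10 t$ ($D{\left(t,J \right)} = 10 t + 1 = 1 + 10 t$)
$\left(D{\left(4,5 \right)} + \left(-6 - 4\right) \left(-3 - 2\right)\right)^{2} = \left(\left(1 + 10 \cdot 4\right) + \left(-6 - 4\right) \left(-3 - 2\right)\right)^{2} = \left(\left(1 + 40\right) - -50\right)^{2} = \left(41 + 50\right)^{2} = 91^{2} = 8281$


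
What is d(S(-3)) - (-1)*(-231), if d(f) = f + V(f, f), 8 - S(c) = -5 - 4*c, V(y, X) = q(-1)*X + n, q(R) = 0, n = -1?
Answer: -231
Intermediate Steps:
V(y, X) = -1 (V(y, X) = 0*X - 1 = 0 - 1 = -1)
S(c) = 13 + 4*c (S(c) = 8 - (-5 - 4*c) = 8 + (5 + 4*c) = 13 + 4*c)
d(f) = -1 + f (d(f) = f - 1 = -1 + f)
d(S(-3)) - (-1)*(-231) = (-1 + (13 + 4*(-3))) - (-1)*(-231) = (-1 + (13 - 12)) - 1*231 = (-1 + 1) - 231 = 0 - 231 = -231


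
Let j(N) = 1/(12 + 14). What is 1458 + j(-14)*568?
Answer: 19238/13 ≈ 1479.8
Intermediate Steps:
j(N) = 1/26
1458 + j(-14)*568 = 1458 + (1/26)*568 = 1458 + 284/13 = 19238/13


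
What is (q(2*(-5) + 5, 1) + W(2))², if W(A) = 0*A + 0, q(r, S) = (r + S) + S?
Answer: 9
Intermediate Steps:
q(r, S) = r + 2*S (q(r, S) = (S + r) + S = r + 2*S)
W(A) = 0 (W(A) = 0 + 0 = 0)
(q(2*(-5) + 5, 1) + W(2))² = (((2*(-5) + 5) + 2*1) + 0)² = (((-10 + 5) + 2) + 0)² = ((-5 + 2) + 0)² = (-3 + 0)² = (-3)² = 9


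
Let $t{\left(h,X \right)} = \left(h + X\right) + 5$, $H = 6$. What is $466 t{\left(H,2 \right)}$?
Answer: $6058$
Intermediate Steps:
$t{\left(h,X \right)} = 5 + X + h$ ($t{\left(h,X \right)} = \left(X + h\right) + 5 = 5 + X + h$)
$466 t{\left(H,2 \right)} = 466 \left(5 + 2 + 6\right) = 466 \cdot 13 = 6058$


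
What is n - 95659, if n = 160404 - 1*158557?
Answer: -93812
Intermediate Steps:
n = 1847 (n = 160404 - 158557 = 1847)
n - 95659 = 1847 - 95659 = -93812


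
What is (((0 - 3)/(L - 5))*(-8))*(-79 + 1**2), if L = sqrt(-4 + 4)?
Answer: 1872/5 ≈ 374.40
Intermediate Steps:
L = 0 (L = sqrt(0) = 0)
(((0 - 3)/(L - 5))*(-8))*(-79 + 1**2) = (((0 - 3)/(0 - 5))*(-8))*(-79 + 1**2) = (-3/(-5)*(-8))*(-79 + 1) = (-3*(-1/5)*(-8))*(-78) = ((3/5)*(-8))*(-78) = -24/5*(-78) = 1872/5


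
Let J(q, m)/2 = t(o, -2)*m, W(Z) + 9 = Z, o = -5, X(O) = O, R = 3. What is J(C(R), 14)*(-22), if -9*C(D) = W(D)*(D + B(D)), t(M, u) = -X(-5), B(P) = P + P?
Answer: -3080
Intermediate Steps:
B(P) = 2*P
W(Z) = -9 + Z
t(M, u) = 5 (t(M, u) = -1*(-5) = 5)
C(D) = -D*(-9 + D)/3 (C(D) = -(-9 + D)*(D + 2*D)/9 = -(-9 + D)*3*D/9 = -D*(-9 + D)/3)
J(q, m) = 10*m (J(q, m) = 2*(5*m) = 10*m)
J(C(R), 14)*(-22) = (10*14)*(-22) = 140*(-22) = -3080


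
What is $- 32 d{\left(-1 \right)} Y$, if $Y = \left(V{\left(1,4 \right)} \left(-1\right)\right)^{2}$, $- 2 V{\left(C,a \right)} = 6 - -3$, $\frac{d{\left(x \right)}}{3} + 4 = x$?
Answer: $9720$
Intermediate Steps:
$d{\left(x \right)} = -12 + 3 x$
$V{\left(C,a \right)} = - \frac{9}{2}$ ($V{\left(C,a \right)} = - \frac{6 - -3}{2} = - \frac{6 + 3}{2} = \left(- \frac{1}{2}\right) 9 = - \frac{9}{2}$)
$Y = \frac{81}{4}$ ($Y = \left(\left(- \frac{9}{2}\right) \left(-1\right)\right)^{2} = \left(\frac{9}{2}\right)^{2} = \frac{81}{4} \approx 20.25$)
$- 32 d{\left(-1 \right)} Y = - 32 \left(-12 + 3 \left(-1\right)\right) \frac{81}{4} = - 32 \left(-12 - 3\right) \frac{81}{4} = \left(-32\right) \left(-15\right) \frac{81}{4} = 480 \cdot \frac{81}{4} = 9720$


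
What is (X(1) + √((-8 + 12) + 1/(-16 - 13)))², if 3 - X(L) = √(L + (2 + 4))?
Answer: (87 + √3335 - 29*√7)²/841 ≈ 5.5019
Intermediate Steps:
X(L) = 3 - √(6 + L) (X(L) = 3 - √(L + (2 + 4)) = 3 - √(L + 6) = 3 - √(6 + L))
(X(1) + √((-8 + 12) + 1/(-16 - 13)))² = ((3 - √(6 + 1)) + √((-8 + 12) + 1/(-16 - 13)))² = ((3 - √7) + √(4 + 1/(-29)))² = ((3 - √7) + √(4 - 1/29))² = ((3 - √7) + √(115/29))² = ((3 - √7) + √3335/29)² = (3 - √7 + √3335/29)²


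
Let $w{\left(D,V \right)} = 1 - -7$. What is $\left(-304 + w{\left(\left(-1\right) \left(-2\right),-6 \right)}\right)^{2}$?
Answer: $87616$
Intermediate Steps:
$w{\left(D,V \right)} = 8$ ($w{\left(D,V \right)} = 1 + 7 = 8$)
$\left(-304 + w{\left(\left(-1\right) \left(-2\right),-6 \right)}\right)^{2} = \left(-304 + 8\right)^{2} = \left(-296\right)^{2} = 87616$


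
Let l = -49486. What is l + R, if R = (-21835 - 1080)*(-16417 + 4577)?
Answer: 271264114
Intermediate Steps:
R = 271313600 (R = -22915*(-11840) = 271313600)
l + R = -49486 + 271313600 = 271264114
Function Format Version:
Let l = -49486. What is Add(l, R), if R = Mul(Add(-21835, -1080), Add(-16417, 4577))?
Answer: 271264114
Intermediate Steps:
R = 271313600 (R = Mul(-22915, -11840) = 271313600)
Add(l, R) = Add(-49486, 271313600) = 271264114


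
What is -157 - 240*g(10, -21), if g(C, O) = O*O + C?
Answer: -108397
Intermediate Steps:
g(C, O) = C + O² (g(C, O) = O² + C = C + O²)
-157 - 240*g(10, -21) = -157 - 240*(10 + (-21)²) = -157 - 240*(10 + 441) = -157 - 240*451 = -157 - 108240 = -108397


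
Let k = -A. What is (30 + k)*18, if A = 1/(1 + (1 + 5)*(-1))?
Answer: 2718/5 ≈ 543.60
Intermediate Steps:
A = -1/5 (A = 1/(1 + 6*(-1)) = 1/(1 - 6) = 1/(-5) = -1/5 ≈ -0.20000)
k = 1/5 (k = -1*(-1/5) = 1/5 ≈ 0.20000)
(30 + k)*18 = (30 + 1/5)*18 = (151/5)*18 = 2718/5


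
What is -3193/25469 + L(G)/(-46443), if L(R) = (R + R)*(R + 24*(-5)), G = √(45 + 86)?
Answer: -154965377/1182856767 + 80*√131/15481 ≈ -0.071863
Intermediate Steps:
G = √131 ≈ 11.446
L(R) = 2*R*(-120 + R) (L(R) = (2*R)*(R - 120) = (2*R)*(-120 + R) = 2*R*(-120 + R))
-3193/25469 + L(G)/(-46443) = -3193/25469 + (2*√131*(-120 + √131))/(-46443) = -3193*1/25469 + (2*√131*(-120 + √131))*(-1/46443) = -3193/25469 - 2*√131*(-120 + √131)/46443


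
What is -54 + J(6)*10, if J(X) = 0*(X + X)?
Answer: -54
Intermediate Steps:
J(X) = 0 (J(X) = 0*(2*X) = 0)
-54 + J(6)*10 = -54 + 0*10 = -54 + 0 = -54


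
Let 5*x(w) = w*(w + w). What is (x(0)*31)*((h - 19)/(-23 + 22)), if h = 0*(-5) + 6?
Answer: 0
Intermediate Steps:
x(w) = 2*w²/5 (x(w) = (w*(w + w))/5 = (w*(2*w))/5 = (2*w²)/5 = 2*w²/5)
h = 6 (h = 0 + 6 = 6)
(x(0)*31)*((h - 19)/(-23 + 22)) = (((⅖)*0²)*31)*((6 - 19)/(-23 + 22)) = (((⅖)*0)*31)*(-13/(-1)) = (0*31)*(-13*(-1)) = 0*13 = 0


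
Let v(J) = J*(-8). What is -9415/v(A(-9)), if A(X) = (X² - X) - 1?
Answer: 9415/712 ≈ 13.223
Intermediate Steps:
A(X) = -1 + X² - X
v(J) = -8*J
-9415/v(A(-9)) = -9415*(-1/(8*(-1 + (-9)² - 1*(-9)))) = -9415*(-1/(8*(-1 + 81 + 9))) = -9415/((-8*89)) = -9415/(-712) = -9415*(-1/712) = 9415/712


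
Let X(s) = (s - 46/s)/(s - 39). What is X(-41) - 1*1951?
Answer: -1279529/656 ≈ -1950.5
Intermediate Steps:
X(s) = (s - 46/s)/(-39 + s)
X(-41) - 1*1951 = (-46 + (-41)²)/((-41)*(-39 - 41)) - 1*1951 = -1/41*(-46 + 1681)/(-80) - 1951 = -1/41*(-1/80)*1635 - 1951 = 327/656 - 1951 = -1279529/656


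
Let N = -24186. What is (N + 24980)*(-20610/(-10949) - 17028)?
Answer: -148016655828/10949 ≈ -1.3519e+7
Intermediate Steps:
(N + 24980)*(-20610/(-10949) - 17028) = (-24186 + 24980)*(-20610/(-10949) - 17028) = 794*(-20610*(-1/10949) - 17028) = 794*(20610/10949 - 17028) = 794*(-186418962/10949) = -148016655828/10949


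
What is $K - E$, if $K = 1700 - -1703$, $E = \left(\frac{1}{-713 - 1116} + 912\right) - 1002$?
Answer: $\frac{6388698}{1829} \approx 3493.0$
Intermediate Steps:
$E = - \frac{164611}{1829}$ ($E = \left(\frac{1}{-1829} + 912\right) - 1002 = \left(- \frac{1}{1829} + 912\right) - 1002 = \frac{1668047}{1829} - 1002 = - \frac{164611}{1829} \approx -90.0$)
$K = 3403$ ($K = 1700 + 1703 = 3403$)
$K - E = 3403 - - \frac{164611}{1829} = 3403 + \frac{164611}{1829} = \frac{6388698}{1829}$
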